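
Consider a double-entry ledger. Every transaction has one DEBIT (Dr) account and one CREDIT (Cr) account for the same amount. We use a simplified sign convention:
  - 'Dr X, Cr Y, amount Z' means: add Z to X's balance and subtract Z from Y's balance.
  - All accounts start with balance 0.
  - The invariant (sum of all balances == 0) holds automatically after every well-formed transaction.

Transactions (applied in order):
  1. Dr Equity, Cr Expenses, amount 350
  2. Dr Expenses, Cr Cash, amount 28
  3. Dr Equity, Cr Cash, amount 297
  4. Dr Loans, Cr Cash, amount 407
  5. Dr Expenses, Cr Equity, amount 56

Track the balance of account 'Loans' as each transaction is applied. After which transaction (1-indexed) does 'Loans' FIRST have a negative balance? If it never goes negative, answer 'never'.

After txn 1: Loans=0
After txn 2: Loans=0
After txn 3: Loans=0
After txn 4: Loans=407
After txn 5: Loans=407

Answer: never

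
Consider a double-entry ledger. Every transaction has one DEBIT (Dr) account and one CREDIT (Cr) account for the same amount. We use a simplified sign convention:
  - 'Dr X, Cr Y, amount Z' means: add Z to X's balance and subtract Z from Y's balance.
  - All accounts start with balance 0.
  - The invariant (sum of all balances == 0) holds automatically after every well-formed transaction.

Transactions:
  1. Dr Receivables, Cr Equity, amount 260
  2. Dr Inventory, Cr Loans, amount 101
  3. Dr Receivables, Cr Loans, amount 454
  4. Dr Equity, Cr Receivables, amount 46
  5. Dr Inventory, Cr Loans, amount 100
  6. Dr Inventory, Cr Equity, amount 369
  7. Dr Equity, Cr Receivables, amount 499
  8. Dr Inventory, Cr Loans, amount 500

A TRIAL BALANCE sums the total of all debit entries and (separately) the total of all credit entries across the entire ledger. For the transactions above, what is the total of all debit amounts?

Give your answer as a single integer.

Answer: 2329

Derivation:
Txn 1: debit+=260
Txn 2: debit+=101
Txn 3: debit+=454
Txn 4: debit+=46
Txn 5: debit+=100
Txn 6: debit+=369
Txn 7: debit+=499
Txn 8: debit+=500
Total debits = 2329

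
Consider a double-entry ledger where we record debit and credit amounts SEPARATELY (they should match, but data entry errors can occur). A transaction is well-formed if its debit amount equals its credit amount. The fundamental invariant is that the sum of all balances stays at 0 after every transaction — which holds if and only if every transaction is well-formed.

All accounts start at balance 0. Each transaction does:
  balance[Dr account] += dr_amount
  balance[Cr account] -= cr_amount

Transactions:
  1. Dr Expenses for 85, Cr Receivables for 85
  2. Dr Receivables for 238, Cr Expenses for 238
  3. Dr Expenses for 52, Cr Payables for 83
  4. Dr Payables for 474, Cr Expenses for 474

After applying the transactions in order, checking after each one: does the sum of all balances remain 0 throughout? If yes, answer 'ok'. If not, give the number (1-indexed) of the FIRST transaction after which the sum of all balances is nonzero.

Answer: 3

Derivation:
After txn 1: dr=85 cr=85 sum_balances=0
After txn 2: dr=238 cr=238 sum_balances=0
After txn 3: dr=52 cr=83 sum_balances=-31
After txn 4: dr=474 cr=474 sum_balances=-31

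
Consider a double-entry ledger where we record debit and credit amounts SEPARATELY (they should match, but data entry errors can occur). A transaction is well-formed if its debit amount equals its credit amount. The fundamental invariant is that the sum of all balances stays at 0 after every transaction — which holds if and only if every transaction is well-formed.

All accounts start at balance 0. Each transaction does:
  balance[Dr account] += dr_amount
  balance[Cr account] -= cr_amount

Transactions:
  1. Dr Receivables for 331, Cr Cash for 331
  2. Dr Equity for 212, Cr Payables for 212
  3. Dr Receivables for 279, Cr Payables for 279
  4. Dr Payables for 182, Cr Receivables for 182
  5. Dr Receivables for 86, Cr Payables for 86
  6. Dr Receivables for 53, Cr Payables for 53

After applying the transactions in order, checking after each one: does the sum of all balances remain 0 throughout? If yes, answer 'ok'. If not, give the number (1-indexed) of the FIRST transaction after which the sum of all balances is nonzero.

Answer: ok

Derivation:
After txn 1: dr=331 cr=331 sum_balances=0
After txn 2: dr=212 cr=212 sum_balances=0
After txn 3: dr=279 cr=279 sum_balances=0
After txn 4: dr=182 cr=182 sum_balances=0
After txn 5: dr=86 cr=86 sum_balances=0
After txn 6: dr=53 cr=53 sum_balances=0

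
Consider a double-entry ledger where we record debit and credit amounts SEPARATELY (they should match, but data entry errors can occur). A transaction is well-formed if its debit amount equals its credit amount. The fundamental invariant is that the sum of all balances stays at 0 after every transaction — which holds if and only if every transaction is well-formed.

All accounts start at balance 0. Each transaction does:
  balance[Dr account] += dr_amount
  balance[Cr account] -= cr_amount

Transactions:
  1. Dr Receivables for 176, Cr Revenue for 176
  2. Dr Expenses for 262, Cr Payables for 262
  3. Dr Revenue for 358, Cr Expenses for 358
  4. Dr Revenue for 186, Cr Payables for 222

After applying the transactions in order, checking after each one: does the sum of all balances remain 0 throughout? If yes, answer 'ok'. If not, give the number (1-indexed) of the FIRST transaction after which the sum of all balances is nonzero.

Answer: 4

Derivation:
After txn 1: dr=176 cr=176 sum_balances=0
After txn 2: dr=262 cr=262 sum_balances=0
After txn 3: dr=358 cr=358 sum_balances=0
After txn 4: dr=186 cr=222 sum_balances=-36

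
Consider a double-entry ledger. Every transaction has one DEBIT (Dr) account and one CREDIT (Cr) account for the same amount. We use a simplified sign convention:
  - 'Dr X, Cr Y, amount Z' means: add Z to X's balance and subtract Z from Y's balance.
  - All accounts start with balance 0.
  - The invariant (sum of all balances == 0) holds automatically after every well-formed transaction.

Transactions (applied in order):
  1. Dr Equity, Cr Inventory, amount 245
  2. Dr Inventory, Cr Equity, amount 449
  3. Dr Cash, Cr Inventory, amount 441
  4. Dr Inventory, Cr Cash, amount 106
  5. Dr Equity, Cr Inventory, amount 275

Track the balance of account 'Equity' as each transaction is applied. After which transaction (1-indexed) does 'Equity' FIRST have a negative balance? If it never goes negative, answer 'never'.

Answer: 2

Derivation:
After txn 1: Equity=245
After txn 2: Equity=-204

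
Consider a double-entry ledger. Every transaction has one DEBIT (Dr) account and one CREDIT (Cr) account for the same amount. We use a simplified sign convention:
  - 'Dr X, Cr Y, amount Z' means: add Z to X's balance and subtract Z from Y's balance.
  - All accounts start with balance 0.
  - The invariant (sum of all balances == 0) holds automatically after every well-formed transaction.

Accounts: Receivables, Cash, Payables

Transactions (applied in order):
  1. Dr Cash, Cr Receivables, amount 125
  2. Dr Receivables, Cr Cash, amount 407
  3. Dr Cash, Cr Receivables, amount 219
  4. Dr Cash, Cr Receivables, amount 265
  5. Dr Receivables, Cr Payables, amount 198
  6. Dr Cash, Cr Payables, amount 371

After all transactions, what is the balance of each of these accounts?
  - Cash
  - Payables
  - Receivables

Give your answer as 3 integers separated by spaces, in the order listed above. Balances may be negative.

Answer: 573 -569 -4

Derivation:
After txn 1 (Dr Cash, Cr Receivables, amount 125): Cash=125 Receivables=-125
After txn 2 (Dr Receivables, Cr Cash, amount 407): Cash=-282 Receivables=282
After txn 3 (Dr Cash, Cr Receivables, amount 219): Cash=-63 Receivables=63
After txn 4 (Dr Cash, Cr Receivables, amount 265): Cash=202 Receivables=-202
After txn 5 (Dr Receivables, Cr Payables, amount 198): Cash=202 Payables=-198 Receivables=-4
After txn 6 (Dr Cash, Cr Payables, amount 371): Cash=573 Payables=-569 Receivables=-4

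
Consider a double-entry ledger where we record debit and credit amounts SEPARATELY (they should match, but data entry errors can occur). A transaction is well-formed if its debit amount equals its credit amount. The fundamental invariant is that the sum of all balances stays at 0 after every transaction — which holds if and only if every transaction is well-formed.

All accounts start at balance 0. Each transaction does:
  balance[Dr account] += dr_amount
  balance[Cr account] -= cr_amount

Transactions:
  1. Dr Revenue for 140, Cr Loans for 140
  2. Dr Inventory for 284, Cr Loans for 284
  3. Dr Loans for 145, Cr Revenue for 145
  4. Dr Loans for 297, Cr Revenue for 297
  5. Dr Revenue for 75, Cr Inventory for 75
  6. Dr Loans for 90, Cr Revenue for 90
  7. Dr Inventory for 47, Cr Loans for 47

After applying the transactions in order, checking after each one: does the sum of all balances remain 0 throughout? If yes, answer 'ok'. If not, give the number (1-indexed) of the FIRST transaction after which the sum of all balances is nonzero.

After txn 1: dr=140 cr=140 sum_balances=0
After txn 2: dr=284 cr=284 sum_balances=0
After txn 3: dr=145 cr=145 sum_balances=0
After txn 4: dr=297 cr=297 sum_balances=0
After txn 5: dr=75 cr=75 sum_balances=0
After txn 6: dr=90 cr=90 sum_balances=0
After txn 7: dr=47 cr=47 sum_balances=0

Answer: ok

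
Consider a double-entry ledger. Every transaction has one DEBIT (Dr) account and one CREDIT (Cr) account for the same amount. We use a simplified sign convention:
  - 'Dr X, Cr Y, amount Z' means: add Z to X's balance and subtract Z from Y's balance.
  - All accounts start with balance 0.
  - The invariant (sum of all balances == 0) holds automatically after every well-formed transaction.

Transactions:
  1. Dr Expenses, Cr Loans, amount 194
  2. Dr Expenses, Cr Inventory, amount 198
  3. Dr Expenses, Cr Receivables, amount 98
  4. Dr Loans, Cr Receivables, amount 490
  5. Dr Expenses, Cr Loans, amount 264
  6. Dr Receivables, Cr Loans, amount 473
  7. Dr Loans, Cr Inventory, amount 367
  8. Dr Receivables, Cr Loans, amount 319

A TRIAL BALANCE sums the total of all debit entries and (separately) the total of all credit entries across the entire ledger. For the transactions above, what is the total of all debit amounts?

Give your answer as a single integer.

Txn 1: debit+=194
Txn 2: debit+=198
Txn 3: debit+=98
Txn 4: debit+=490
Txn 5: debit+=264
Txn 6: debit+=473
Txn 7: debit+=367
Txn 8: debit+=319
Total debits = 2403

Answer: 2403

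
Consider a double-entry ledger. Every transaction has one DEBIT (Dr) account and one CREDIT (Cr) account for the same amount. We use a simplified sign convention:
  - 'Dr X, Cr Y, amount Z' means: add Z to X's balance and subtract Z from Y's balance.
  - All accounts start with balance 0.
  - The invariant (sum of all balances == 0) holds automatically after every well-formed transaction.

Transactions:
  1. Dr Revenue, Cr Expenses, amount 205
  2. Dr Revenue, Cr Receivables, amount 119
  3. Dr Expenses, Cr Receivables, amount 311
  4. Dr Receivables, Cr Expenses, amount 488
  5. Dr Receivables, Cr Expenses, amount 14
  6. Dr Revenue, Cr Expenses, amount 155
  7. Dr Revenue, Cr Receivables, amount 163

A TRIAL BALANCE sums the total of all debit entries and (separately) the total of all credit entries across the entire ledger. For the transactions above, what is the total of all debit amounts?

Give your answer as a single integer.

Answer: 1455

Derivation:
Txn 1: debit+=205
Txn 2: debit+=119
Txn 3: debit+=311
Txn 4: debit+=488
Txn 5: debit+=14
Txn 6: debit+=155
Txn 7: debit+=163
Total debits = 1455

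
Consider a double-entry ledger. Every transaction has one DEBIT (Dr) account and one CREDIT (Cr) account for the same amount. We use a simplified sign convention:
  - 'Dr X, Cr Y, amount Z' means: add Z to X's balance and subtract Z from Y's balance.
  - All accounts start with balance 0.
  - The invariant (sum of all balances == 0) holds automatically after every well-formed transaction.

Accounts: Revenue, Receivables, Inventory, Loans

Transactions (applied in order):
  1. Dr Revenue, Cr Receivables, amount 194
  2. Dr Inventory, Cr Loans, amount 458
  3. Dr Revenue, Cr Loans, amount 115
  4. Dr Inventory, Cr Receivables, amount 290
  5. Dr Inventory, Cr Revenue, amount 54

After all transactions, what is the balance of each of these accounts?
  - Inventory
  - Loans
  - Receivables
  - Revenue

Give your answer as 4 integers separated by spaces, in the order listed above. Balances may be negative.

Answer: 802 -573 -484 255

Derivation:
After txn 1 (Dr Revenue, Cr Receivables, amount 194): Receivables=-194 Revenue=194
After txn 2 (Dr Inventory, Cr Loans, amount 458): Inventory=458 Loans=-458 Receivables=-194 Revenue=194
After txn 3 (Dr Revenue, Cr Loans, amount 115): Inventory=458 Loans=-573 Receivables=-194 Revenue=309
After txn 4 (Dr Inventory, Cr Receivables, amount 290): Inventory=748 Loans=-573 Receivables=-484 Revenue=309
After txn 5 (Dr Inventory, Cr Revenue, amount 54): Inventory=802 Loans=-573 Receivables=-484 Revenue=255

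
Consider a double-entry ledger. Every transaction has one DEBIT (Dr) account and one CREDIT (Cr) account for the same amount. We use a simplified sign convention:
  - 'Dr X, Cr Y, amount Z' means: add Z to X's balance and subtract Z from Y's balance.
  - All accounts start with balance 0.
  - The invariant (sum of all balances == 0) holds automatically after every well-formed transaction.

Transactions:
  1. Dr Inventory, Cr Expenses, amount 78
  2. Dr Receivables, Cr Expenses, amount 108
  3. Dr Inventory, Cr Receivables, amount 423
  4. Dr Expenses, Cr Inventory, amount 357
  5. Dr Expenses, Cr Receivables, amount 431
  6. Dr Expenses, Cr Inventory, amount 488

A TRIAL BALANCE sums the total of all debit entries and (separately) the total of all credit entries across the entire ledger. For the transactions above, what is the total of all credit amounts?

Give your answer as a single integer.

Answer: 1885

Derivation:
Txn 1: credit+=78
Txn 2: credit+=108
Txn 3: credit+=423
Txn 4: credit+=357
Txn 5: credit+=431
Txn 6: credit+=488
Total credits = 1885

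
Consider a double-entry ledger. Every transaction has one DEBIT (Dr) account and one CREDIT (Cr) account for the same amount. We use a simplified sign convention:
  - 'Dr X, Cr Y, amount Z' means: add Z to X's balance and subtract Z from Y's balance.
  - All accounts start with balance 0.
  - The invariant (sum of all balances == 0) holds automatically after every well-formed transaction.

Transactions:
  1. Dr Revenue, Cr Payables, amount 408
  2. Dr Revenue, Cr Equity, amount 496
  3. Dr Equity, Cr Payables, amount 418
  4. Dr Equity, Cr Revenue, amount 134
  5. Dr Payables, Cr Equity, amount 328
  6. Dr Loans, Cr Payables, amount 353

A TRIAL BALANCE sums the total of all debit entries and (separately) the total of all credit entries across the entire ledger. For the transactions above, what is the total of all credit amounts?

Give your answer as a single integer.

Txn 1: credit+=408
Txn 2: credit+=496
Txn 3: credit+=418
Txn 4: credit+=134
Txn 5: credit+=328
Txn 6: credit+=353
Total credits = 2137

Answer: 2137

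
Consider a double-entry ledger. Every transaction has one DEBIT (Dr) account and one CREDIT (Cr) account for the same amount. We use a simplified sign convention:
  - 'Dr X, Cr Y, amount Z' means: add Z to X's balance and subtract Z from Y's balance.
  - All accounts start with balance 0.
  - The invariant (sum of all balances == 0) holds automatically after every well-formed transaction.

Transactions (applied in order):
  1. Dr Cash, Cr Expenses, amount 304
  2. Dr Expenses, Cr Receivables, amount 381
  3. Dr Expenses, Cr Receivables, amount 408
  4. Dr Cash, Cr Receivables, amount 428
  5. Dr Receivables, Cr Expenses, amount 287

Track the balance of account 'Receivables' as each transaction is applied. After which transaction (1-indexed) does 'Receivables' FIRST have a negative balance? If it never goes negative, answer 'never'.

Answer: 2

Derivation:
After txn 1: Receivables=0
After txn 2: Receivables=-381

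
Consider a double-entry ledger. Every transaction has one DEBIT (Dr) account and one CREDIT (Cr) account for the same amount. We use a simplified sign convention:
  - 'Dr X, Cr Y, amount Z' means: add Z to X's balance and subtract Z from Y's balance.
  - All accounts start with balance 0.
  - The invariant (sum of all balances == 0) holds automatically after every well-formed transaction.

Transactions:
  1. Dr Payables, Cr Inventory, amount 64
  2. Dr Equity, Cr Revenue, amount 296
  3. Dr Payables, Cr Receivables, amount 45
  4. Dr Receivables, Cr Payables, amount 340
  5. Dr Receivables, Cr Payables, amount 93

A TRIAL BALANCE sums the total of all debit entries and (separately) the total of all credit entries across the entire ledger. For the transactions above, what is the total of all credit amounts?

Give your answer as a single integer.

Txn 1: credit+=64
Txn 2: credit+=296
Txn 3: credit+=45
Txn 4: credit+=340
Txn 5: credit+=93
Total credits = 838

Answer: 838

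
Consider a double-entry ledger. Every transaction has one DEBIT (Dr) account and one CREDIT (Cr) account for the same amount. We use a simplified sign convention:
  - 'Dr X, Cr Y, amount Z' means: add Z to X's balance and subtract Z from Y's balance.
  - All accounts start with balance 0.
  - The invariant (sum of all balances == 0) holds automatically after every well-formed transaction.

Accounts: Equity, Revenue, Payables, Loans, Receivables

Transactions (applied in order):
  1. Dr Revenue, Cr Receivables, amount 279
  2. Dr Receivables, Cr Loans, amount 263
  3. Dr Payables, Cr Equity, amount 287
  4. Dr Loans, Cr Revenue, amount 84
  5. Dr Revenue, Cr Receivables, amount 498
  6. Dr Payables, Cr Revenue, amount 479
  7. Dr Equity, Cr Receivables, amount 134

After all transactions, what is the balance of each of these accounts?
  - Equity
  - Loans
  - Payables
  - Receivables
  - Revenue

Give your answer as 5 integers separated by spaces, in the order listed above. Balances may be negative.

After txn 1 (Dr Revenue, Cr Receivables, amount 279): Receivables=-279 Revenue=279
After txn 2 (Dr Receivables, Cr Loans, amount 263): Loans=-263 Receivables=-16 Revenue=279
After txn 3 (Dr Payables, Cr Equity, amount 287): Equity=-287 Loans=-263 Payables=287 Receivables=-16 Revenue=279
After txn 4 (Dr Loans, Cr Revenue, amount 84): Equity=-287 Loans=-179 Payables=287 Receivables=-16 Revenue=195
After txn 5 (Dr Revenue, Cr Receivables, amount 498): Equity=-287 Loans=-179 Payables=287 Receivables=-514 Revenue=693
After txn 6 (Dr Payables, Cr Revenue, amount 479): Equity=-287 Loans=-179 Payables=766 Receivables=-514 Revenue=214
After txn 7 (Dr Equity, Cr Receivables, amount 134): Equity=-153 Loans=-179 Payables=766 Receivables=-648 Revenue=214

Answer: -153 -179 766 -648 214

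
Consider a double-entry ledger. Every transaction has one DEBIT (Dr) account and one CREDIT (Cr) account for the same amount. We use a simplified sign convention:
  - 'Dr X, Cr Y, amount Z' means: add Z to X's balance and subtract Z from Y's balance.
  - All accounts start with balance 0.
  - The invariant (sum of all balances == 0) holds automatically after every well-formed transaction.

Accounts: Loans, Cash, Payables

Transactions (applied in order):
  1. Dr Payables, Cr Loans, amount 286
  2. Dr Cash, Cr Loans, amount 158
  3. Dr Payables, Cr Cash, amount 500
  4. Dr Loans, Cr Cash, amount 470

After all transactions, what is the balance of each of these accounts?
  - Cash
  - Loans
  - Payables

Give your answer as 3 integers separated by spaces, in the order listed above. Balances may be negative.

After txn 1 (Dr Payables, Cr Loans, amount 286): Loans=-286 Payables=286
After txn 2 (Dr Cash, Cr Loans, amount 158): Cash=158 Loans=-444 Payables=286
After txn 3 (Dr Payables, Cr Cash, amount 500): Cash=-342 Loans=-444 Payables=786
After txn 4 (Dr Loans, Cr Cash, amount 470): Cash=-812 Loans=26 Payables=786

Answer: -812 26 786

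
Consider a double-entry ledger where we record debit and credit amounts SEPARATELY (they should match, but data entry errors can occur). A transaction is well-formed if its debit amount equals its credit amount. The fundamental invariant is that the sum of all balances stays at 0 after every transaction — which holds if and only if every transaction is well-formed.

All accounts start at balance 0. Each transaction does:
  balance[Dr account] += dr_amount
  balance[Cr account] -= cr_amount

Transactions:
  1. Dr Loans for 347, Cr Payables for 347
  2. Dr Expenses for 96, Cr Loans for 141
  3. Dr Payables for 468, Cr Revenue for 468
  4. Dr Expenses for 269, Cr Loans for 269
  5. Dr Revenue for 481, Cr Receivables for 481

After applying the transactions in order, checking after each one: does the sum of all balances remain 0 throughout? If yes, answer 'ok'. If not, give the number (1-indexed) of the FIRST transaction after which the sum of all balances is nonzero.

Answer: 2

Derivation:
After txn 1: dr=347 cr=347 sum_balances=0
After txn 2: dr=96 cr=141 sum_balances=-45
After txn 3: dr=468 cr=468 sum_balances=-45
After txn 4: dr=269 cr=269 sum_balances=-45
After txn 5: dr=481 cr=481 sum_balances=-45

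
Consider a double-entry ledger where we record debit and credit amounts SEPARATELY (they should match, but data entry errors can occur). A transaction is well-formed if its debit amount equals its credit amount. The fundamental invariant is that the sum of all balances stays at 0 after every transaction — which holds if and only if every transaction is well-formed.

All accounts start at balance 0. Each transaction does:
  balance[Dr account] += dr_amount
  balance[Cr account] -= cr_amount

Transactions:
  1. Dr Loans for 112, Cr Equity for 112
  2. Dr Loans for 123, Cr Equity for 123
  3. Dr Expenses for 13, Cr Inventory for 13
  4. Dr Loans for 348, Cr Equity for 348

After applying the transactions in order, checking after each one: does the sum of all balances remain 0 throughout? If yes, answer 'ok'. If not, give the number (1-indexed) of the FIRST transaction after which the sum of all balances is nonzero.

Answer: ok

Derivation:
After txn 1: dr=112 cr=112 sum_balances=0
After txn 2: dr=123 cr=123 sum_balances=0
After txn 3: dr=13 cr=13 sum_balances=0
After txn 4: dr=348 cr=348 sum_balances=0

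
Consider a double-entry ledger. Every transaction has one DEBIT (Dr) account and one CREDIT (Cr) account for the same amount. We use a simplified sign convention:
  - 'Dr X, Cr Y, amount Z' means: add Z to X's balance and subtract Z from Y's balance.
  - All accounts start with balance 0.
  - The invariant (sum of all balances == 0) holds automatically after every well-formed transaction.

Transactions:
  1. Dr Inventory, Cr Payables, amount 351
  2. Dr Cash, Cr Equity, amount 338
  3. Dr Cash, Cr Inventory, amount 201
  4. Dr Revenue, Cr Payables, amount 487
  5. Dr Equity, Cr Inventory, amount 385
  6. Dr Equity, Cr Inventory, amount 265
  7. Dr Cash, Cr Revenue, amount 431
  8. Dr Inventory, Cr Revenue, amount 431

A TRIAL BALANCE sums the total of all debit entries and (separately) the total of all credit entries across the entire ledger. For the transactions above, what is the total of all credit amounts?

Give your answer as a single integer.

Answer: 2889

Derivation:
Txn 1: credit+=351
Txn 2: credit+=338
Txn 3: credit+=201
Txn 4: credit+=487
Txn 5: credit+=385
Txn 6: credit+=265
Txn 7: credit+=431
Txn 8: credit+=431
Total credits = 2889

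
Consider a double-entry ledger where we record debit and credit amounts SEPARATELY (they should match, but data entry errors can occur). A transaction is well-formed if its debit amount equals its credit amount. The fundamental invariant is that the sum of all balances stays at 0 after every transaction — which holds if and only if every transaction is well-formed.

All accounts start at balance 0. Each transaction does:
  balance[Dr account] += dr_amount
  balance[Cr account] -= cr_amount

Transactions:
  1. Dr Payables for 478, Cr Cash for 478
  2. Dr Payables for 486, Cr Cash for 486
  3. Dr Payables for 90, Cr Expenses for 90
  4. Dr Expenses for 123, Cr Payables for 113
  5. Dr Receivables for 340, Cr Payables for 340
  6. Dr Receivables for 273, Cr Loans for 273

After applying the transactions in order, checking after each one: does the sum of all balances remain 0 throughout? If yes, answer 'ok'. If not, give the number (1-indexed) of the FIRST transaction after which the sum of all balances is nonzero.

Answer: 4

Derivation:
After txn 1: dr=478 cr=478 sum_balances=0
After txn 2: dr=486 cr=486 sum_balances=0
After txn 3: dr=90 cr=90 sum_balances=0
After txn 4: dr=123 cr=113 sum_balances=10
After txn 5: dr=340 cr=340 sum_balances=10
After txn 6: dr=273 cr=273 sum_balances=10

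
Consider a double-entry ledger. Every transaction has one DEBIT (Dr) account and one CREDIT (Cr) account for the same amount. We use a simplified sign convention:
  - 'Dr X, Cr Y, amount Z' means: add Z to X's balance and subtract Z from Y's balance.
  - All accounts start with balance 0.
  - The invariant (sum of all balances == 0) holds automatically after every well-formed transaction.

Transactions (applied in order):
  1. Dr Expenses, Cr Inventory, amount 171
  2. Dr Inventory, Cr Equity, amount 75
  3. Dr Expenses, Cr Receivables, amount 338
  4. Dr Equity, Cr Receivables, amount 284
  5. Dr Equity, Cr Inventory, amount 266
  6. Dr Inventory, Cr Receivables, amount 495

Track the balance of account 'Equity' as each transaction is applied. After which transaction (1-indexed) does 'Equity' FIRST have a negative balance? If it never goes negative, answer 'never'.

Answer: 2

Derivation:
After txn 1: Equity=0
After txn 2: Equity=-75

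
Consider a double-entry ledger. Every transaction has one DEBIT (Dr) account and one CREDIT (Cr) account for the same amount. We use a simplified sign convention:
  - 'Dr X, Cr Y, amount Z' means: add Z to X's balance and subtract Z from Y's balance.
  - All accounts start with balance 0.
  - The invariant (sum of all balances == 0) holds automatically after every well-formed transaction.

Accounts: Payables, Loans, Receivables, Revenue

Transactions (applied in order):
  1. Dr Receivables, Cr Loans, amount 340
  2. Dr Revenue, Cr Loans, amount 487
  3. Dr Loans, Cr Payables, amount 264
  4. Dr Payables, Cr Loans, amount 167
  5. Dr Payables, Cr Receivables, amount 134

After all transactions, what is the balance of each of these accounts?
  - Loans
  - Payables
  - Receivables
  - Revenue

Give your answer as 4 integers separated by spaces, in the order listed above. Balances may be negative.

After txn 1 (Dr Receivables, Cr Loans, amount 340): Loans=-340 Receivables=340
After txn 2 (Dr Revenue, Cr Loans, amount 487): Loans=-827 Receivables=340 Revenue=487
After txn 3 (Dr Loans, Cr Payables, amount 264): Loans=-563 Payables=-264 Receivables=340 Revenue=487
After txn 4 (Dr Payables, Cr Loans, amount 167): Loans=-730 Payables=-97 Receivables=340 Revenue=487
After txn 5 (Dr Payables, Cr Receivables, amount 134): Loans=-730 Payables=37 Receivables=206 Revenue=487

Answer: -730 37 206 487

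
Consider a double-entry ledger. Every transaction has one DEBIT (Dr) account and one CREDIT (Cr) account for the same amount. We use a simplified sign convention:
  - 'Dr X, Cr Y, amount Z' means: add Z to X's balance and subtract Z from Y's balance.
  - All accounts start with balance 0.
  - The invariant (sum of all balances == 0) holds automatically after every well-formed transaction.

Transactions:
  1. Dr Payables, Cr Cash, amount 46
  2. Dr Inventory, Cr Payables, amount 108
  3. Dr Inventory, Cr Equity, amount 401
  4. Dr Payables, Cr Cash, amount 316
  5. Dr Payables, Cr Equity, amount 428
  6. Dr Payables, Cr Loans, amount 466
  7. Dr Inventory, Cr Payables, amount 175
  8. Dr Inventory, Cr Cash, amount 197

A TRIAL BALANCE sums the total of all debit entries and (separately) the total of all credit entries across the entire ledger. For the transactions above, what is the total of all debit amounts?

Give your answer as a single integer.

Txn 1: debit+=46
Txn 2: debit+=108
Txn 3: debit+=401
Txn 4: debit+=316
Txn 5: debit+=428
Txn 6: debit+=466
Txn 7: debit+=175
Txn 8: debit+=197
Total debits = 2137

Answer: 2137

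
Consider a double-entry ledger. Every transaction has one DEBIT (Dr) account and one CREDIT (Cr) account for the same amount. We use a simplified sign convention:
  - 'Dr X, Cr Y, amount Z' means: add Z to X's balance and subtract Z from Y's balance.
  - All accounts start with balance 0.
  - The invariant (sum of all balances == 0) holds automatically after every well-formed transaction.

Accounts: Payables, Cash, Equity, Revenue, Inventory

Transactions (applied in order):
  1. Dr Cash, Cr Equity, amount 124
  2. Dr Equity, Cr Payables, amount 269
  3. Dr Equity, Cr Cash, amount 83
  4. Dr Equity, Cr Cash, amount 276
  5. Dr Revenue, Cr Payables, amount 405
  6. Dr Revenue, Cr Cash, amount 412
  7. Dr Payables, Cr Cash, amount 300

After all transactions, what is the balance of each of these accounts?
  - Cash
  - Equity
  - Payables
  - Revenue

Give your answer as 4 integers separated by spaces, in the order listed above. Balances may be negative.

Answer: -947 504 -374 817

Derivation:
After txn 1 (Dr Cash, Cr Equity, amount 124): Cash=124 Equity=-124
After txn 2 (Dr Equity, Cr Payables, amount 269): Cash=124 Equity=145 Payables=-269
After txn 3 (Dr Equity, Cr Cash, amount 83): Cash=41 Equity=228 Payables=-269
After txn 4 (Dr Equity, Cr Cash, amount 276): Cash=-235 Equity=504 Payables=-269
After txn 5 (Dr Revenue, Cr Payables, amount 405): Cash=-235 Equity=504 Payables=-674 Revenue=405
After txn 6 (Dr Revenue, Cr Cash, amount 412): Cash=-647 Equity=504 Payables=-674 Revenue=817
After txn 7 (Dr Payables, Cr Cash, amount 300): Cash=-947 Equity=504 Payables=-374 Revenue=817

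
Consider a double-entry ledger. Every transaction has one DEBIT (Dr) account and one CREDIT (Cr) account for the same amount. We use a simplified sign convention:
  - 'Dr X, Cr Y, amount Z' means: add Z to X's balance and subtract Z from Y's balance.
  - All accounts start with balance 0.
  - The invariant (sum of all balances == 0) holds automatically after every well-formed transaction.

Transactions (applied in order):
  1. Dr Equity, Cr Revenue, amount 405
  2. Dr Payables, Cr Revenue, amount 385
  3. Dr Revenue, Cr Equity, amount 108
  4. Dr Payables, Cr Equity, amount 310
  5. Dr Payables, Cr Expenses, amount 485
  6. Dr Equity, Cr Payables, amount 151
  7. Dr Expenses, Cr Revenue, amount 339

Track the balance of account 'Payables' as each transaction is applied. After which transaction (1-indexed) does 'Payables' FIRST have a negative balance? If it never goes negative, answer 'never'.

After txn 1: Payables=0
After txn 2: Payables=385
After txn 3: Payables=385
After txn 4: Payables=695
After txn 5: Payables=1180
After txn 6: Payables=1029
After txn 7: Payables=1029

Answer: never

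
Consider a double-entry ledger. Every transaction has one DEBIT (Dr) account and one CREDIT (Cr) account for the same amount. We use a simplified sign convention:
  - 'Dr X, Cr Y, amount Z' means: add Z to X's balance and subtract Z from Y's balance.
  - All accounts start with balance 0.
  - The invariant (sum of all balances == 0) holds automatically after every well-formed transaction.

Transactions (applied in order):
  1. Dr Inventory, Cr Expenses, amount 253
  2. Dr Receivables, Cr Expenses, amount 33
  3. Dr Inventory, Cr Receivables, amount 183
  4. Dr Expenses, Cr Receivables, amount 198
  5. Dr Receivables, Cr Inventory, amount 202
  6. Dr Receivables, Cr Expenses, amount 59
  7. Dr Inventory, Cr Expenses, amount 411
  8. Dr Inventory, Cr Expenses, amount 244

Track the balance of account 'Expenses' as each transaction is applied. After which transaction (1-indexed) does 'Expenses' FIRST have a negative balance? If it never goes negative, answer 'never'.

Answer: 1

Derivation:
After txn 1: Expenses=-253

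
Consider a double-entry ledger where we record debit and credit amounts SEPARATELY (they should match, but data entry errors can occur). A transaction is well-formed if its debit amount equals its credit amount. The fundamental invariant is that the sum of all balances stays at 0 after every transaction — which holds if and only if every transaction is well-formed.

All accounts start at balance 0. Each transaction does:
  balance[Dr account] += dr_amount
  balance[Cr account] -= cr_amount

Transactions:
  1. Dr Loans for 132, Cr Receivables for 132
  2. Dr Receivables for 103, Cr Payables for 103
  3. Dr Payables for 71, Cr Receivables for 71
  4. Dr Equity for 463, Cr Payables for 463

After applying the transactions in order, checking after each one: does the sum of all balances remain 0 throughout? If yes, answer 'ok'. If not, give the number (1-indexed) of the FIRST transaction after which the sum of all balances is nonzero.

After txn 1: dr=132 cr=132 sum_balances=0
After txn 2: dr=103 cr=103 sum_balances=0
After txn 3: dr=71 cr=71 sum_balances=0
After txn 4: dr=463 cr=463 sum_balances=0

Answer: ok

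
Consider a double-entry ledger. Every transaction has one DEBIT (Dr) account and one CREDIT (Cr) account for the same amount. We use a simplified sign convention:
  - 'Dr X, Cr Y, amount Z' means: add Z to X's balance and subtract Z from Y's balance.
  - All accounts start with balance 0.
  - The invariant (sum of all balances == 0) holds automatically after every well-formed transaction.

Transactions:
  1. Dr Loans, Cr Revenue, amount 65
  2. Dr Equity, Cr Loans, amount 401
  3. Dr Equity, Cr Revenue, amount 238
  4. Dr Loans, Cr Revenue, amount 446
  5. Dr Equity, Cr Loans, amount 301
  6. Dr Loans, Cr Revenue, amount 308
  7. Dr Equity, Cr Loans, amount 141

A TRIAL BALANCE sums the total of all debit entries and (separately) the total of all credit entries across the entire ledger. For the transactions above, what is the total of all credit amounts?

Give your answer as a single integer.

Answer: 1900

Derivation:
Txn 1: credit+=65
Txn 2: credit+=401
Txn 3: credit+=238
Txn 4: credit+=446
Txn 5: credit+=301
Txn 6: credit+=308
Txn 7: credit+=141
Total credits = 1900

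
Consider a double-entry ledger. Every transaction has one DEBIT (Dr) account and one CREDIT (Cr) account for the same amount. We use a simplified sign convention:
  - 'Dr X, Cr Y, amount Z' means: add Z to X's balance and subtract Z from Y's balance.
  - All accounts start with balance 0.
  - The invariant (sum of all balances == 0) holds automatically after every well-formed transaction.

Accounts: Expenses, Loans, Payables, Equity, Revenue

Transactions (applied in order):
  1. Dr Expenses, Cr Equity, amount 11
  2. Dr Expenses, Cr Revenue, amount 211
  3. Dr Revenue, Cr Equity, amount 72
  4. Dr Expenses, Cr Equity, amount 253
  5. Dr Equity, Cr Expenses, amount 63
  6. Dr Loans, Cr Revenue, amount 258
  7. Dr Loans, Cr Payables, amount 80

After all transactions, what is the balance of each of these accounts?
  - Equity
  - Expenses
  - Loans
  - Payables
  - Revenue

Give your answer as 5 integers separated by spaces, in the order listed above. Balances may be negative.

Answer: -273 412 338 -80 -397

Derivation:
After txn 1 (Dr Expenses, Cr Equity, amount 11): Equity=-11 Expenses=11
After txn 2 (Dr Expenses, Cr Revenue, amount 211): Equity=-11 Expenses=222 Revenue=-211
After txn 3 (Dr Revenue, Cr Equity, amount 72): Equity=-83 Expenses=222 Revenue=-139
After txn 4 (Dr Expenses, Cr Equity, amount 253): Equity=-336 Expenses=475 Revenue=-139
After txn 5 (Dr Equity, Cr Expenses, amount 63): Equity=-273 Expenses=412 Revenue=-139
After txn 6 (Dr Loans, Cr Revenue, amount 258): Equity=-273 Expenses=412 Loans=258 Revenue=-397
After txn 7 (Dr Loans, Cr Payables, amount 80): Equity=-273 Expenses=412 Loans=338 Payables=-80 Revenue=-397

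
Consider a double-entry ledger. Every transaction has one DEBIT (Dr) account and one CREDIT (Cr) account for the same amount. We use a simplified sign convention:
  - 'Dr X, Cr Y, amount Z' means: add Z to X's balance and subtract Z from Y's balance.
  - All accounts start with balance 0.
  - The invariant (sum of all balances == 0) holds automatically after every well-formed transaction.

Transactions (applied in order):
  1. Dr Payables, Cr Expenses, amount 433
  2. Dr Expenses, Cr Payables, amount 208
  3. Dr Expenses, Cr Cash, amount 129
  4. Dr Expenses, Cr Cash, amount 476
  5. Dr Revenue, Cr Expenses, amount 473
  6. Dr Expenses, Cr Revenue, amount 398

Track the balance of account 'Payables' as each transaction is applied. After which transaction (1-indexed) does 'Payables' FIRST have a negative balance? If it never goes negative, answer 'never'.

After txn 1: Payables=433
After txn 2: Payables=225
After txn 3: Payables=225
After txn 4: Payables=225
After txn 5: Payables=225
After txn 6: Payables=225

Answer: never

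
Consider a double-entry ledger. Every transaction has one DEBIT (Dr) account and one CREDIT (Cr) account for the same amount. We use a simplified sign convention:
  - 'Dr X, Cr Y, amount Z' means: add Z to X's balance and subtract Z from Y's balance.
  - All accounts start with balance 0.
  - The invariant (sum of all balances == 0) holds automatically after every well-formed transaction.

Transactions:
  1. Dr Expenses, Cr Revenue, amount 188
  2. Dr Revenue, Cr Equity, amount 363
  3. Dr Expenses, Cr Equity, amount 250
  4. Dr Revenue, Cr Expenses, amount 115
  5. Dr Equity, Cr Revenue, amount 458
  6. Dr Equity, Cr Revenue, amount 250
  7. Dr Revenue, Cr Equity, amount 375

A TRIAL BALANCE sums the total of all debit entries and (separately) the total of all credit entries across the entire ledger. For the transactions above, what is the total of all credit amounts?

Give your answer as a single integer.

Txn 1: credit+=188
Txn 2: credit+=363
Txn 3: credit+=250
Txn 4: credit+=115
Txn 5: credit+=458
Txn 6: credit+=250
Txn 7: credit+=375
Total credits = 1999

Answer: 1999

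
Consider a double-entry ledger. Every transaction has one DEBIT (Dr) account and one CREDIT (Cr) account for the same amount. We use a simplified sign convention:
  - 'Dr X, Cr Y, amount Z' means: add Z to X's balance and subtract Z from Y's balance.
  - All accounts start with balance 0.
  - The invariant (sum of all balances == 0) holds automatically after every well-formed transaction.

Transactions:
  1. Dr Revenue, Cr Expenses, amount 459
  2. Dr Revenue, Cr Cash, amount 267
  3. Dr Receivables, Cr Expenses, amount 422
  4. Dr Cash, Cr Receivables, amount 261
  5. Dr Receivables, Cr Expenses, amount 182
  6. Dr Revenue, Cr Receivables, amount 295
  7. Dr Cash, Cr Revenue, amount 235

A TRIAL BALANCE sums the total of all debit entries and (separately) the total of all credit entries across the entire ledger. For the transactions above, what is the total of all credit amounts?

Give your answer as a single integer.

Answer: 2121

Derivation:
Txn 1: credit+=459
Txn 2: credit+=267
Txn 3: credit+=422
Txn 4: credit+=261
Txn 5: credit+=182
Txn 6: credit+=295
Txn 7: credit+=235
Total credits = 2121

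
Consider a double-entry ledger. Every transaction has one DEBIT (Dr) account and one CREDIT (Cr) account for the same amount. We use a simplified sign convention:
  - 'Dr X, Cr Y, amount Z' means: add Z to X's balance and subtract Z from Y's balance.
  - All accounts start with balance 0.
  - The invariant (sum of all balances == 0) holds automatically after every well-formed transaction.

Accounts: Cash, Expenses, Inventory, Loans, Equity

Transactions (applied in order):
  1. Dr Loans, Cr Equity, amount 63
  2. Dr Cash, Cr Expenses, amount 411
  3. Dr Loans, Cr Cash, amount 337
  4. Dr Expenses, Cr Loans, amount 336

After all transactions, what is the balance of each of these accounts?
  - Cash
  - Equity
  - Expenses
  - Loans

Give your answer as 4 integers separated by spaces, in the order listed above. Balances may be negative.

After txn 1 (Dr Loans, Cr Equity, amount 63): Equity=-63 Loans=63
After txn 2 (Dr Cash, Cr Expenses, amount 411): Cash=411 Equity=-63 Expenses=-411 Loans=63
After txn 3 (Dr Loans, Cr Cash, amount 337): Cash=74 Equity=-63 Expenses=-411 Loans=400
After txn 4 (Dr Expenses, Cr Loans, amount 336): Cash=74 Equity=-63 Expenses=-75 Loans=64

Answer: 74 -63 -75 64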